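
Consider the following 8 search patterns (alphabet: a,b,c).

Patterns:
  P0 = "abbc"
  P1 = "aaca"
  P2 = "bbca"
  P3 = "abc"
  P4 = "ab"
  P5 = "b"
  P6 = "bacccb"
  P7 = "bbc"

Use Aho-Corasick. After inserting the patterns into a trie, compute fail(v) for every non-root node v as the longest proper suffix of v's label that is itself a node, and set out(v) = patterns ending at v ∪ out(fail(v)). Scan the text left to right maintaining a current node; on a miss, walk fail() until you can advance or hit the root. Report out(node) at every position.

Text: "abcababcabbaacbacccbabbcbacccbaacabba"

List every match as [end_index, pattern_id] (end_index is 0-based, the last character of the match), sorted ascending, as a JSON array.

Construct AC machine:
Trie (insert patterns):
  0='ε' goto a→1 b→8
  1='a' goto a→5 b→2
  2='ab' goto b→3 c→12  [P4 ends]
  3='abb' goto c→4
  4='abbc' goto ·  [P0 ends]
  5='aa' goto c→6
  6='aac' goto a→7
  7='aaca' goto ·  [P1 ends]
  8='b' goto a→13 b→9  [P5 ends]
  9='bb' goto c→10
  10='bbc' goto a→11  [P7 ends]
  11='bbca' goto ·  [P2 ends]
  12='abc' goto ·  [P3 ends]
  13='ba' goto c→14
  14='bac' goto c→15
  15='bacc' goto c→16
  16='baccc' goto b→17
  17='bacccb' goto ·  [P6 ends]

Failure links (BFS by depth):
  n1('a'): parent n0 fail=0; on 'a' 0 → fail=0;  out ∅∪∅=∅
  n8('b'): parent n0 fail=0; on 'b' 0 → fail=0;  out {5}∪∅={5}
  n2('ab'): parent n1 fail=0; on 'b' 0 → fail=8;  out {4}∪{5}={4,5}
  n5('aa'): parent n1 fail=0; on 'a' 0 → fail=1;  out ∅∪∅=∅
  n9('bb'): parent n8 fail=0; on 'b' 0 → fail=8;  out ∅∪{5}={5}
  n13('ba'): parent n8 fail=0; on 'a' 0 → fail=1;  out ∅∪∅=∅
  n3('abb'): parent n2 fail=8; on 'b' 8 → fail=9;  out ∅∪{5}={5}
  n6('aac'): parent n5 fail=1; on 'c' 1→0 → fail=0;  out ∅∪∅=∅
  n10('bbc'): parent n9 fail=8; on 'c' 8→0 → fail=0;  out {7}∪∅={7}
  n12('abc'): parent n2 fail=8; on 'c' 8→0 → fail=0;  out {3}∪∅={3}
  n14('bac'): parent n13 fail=1; on 'c' 1→0 → fail=0;  out ∅∪∅=∅
  n4('abbc'): parent n3 fail=9; on 'c' 9 → fail=10;  out {0}∪{7}={0,7}
  n7('aaca'): parent n6 fail=0; on 'a' 0 → fail=1;  out {1}∪∅={1}
  n11('bbca'): parent n10 fail=0; on 'a' 0 → fail=1;  out {2}∪∅={2}
  n15('bacc'): parent n14 fail=0; on 'c' 0 → fail=0;  out ∅∪∅=∅
  n16('baccc'): parent n15 fail=0; on 'c' 0 → fail=0;  out ∅∪∅=∅
  n17('bacccb'): parent n16 fail=0; on 'b' 0 → fail=8;  out {6}∪{5}={5,6}

Text stream:
i=0 'a': node 0→1
i=1 'b': node 1→2  emit P4@[0:1],P5@[1:1]
i=2 'c': node 2→12  emit P3@[0:2]
i=3 'a': node 12→1 ·f
i=4 'b': node 1→2  emit P4@[3:4],P5@[4:4]
i=5 'a': node 2→13 ·f
i=6 'b': node 13→2 ·f  emit P4@[5:6],P5@[6:6]
i=7 'c': node 2→12  emit P3@[5:7]
i=8 'a': node 12→1 ·f
i=9 'b': node 1→2  emit P4@[8:9],P5@[9:9]
i=10 'b': node 2→3  emit P5@[10:10]
i=11 'a': node 3→13 ·f
i=12 'a': node 13→5 ·f
i=13 'c': node 5→6
i=14 'b': node 6→8 ·f  emit P5@[14:14]
i=15 'a': node 8→13
i=16 'c': node 13→14
i=17 'c': node 14→15
i=18 'c': node 15→16
i=19 'b': node 16→17  emit P5@[19:19],P6@[14:19]
i=20 'a': node 17→13 ·f
i=21 'b': node 13→2 ·f  emit P4@[20:21],P5@[21:21]
i=22 'b': node 2→3  emit P5@[22:22]
i=23 'c': node 3→4  emit P0@[20:23],P7@[21:23]
i=24 'b': node 4→8 ·f  emit P5@[24:24]
i=25 'a': node 8→13
i=26 'c': node 13→14
i=27 'c': node 14→15
i=28 'c': node 15→16
i=29 'b': node 16→17  emit P5@[29:29],P6@[24:29]
i=30 'a': node 17→13 ·f
i=31 'a': node 13→5 ·f
i=32 'c': node 5→6
i=33 'a': node 6→7  emit P1@[30:33]
i=34 'b': node 7→2 ·f  emit P4@[33:34],P5@[34:34]
i=35 'b': node 2→3  emit P5@[35:35]
i=36 'a': node 3→13 ·f

All matches (sorted): [[1,4],[1,5],[2,3],[4,4],[4,5],[6,4],[6,5],[7,3],[9,4],[9,5],[10,5],[14,5],[19,5],[19,6],[21,4],[21,5],[22,5],[23,0],[23,7],[24,5],[29,5],[29,6],[33,1],[34,4],[34,5],[35,5]]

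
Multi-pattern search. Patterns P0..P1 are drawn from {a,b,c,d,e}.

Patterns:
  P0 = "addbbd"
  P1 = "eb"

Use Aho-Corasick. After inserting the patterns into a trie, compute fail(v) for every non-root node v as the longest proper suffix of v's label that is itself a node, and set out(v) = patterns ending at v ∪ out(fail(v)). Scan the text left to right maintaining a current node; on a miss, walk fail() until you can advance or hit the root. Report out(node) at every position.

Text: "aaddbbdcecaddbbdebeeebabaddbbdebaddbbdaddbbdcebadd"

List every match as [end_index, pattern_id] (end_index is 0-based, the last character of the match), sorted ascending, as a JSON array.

Construct AC machine:
Trie (insert patterns):
  0='ε' goto a→1 e→7
  1='a' goto d→2
  2='ad' goto d→3
  3='add' goto b→4
  4='addb' goto b→5
  5='addbb' goto d→6
  6='addbbd' goto ·  [P0 ends]
  7='e' goto b→8
  8='eb' goto ·  [P1 ends]

Failure links (BFS by depth):
  fail(1) 'a': from fail(0)=0 chase 'a': 0 ⇒ 0;  out=∅∪out(0)=∅
  fail(7) 'e': from fail(0)=0 chase 'e': 0 ⇒ 0;  out=∅∪out(0)=∅
  fail(2) 'ad': from fail(1)=0 chase 'd': 0 ⇒ 0;  out=∅∪out(0)=∅
  fail(8) 'eb': from fail(7)=0 chase 'b': 0 ⇒ 0;  out={1}∪out(0)={1}
  fail(3) 'add': from fail(2)=0 chase 'd': 0 ⇒ 0;  out=∅∪out(0)=∅
  fail(4) 'addb': from fail(3)=0 chase 'b': 0 ⇒ 0;  out=∅∪out(0)=∅
  fail(5) 'addbb': from fail(4)=0 chase 'b': 0 ⇒ 0;  out=∅∪out(0)=∅
  fail(6) 'addbbd': from fail(5)=0 chase 'd': 0 ⇒ 0;  out={0}∪out(0)={0}

Text stream:
[0] read 'a'  n0⇒n1
[1] read 'a'  n1⇒n1 ·f
[2] read 'd'  n1⇒n2
[3] read 'd'  n2⇒n3
[4] read 'b'  n3⇒n4
[5] read 'b'  n4⇒n5
[6] read 'd'  n5⇒n6  ** P0@[1:6]
[7] read 'c'  n6⇒n0 ·f
[8] read 'e'  n0⇒n7
[9] read 'c'  n7⇒n0 ·f
[10] read 'a'  n0⇒n1
[11] read 'd'  n1⇒n2
[12] read 'd'  n2⇒n3
[13] read 'b'  n3⇒n4
[14] read 'b'  n4⇒n5
[15] read 'd'  n5⇒n6  ** P0@[10:15]
[16] read 'e'  n6⇒n7 ·f
[17] read 'b'  n7⇒n8  ** P1@[16:17]
[18] read 'e'  n8⇒n7 ·f
[19] read 'e'  n7⇒n7 ·f
[20] read 'e'  n7⇒n7 ·f
[21] read 'b'  n7⇒n8  ** P1@[20:21]
[22] read 'a'  n8⇒n1 ·f
[23] read 'b'  n1⇒n0 ·f
[24] read 'a'  n0⇒n1
[25] read 'd'  n1⇒n2
[26] read 'd'  n2⇒n3
[27] read 'b'  n3⇒n4
[28] read 'b'  n4⇒n5
[29] read 'd'  n5⇒n6  ** P0@[24:29]
[30] read 'e'  n6⇒n7 ·f
[31] read 'b'  n7⇒n8  ** P1@[30:31]
[32] read 'a'  n8⇒n1 ·f
[33] read 'd'  n1⇒n2
[34] read 'd'  n2⇒n3
[35] read 'b'  n3⇒n4
[36] read 'b'  n4⇒n5
[37] read 'd'  n5⇒n6  ** P0@[32:37]
[38] read 'a'  n6⇒n1 ·f
[39] read 'd'  n1⇒n2
[40] read 'd'  n2⇒n3
[41] read 'b'  n3⇒n4
[42] read 'b'  n4⇒n5
[43] read 'd'  n5⇒n6  ** P0@[38:43]
[44] read 'c'  n6⇒n0 ·f
[45] read 'e'  n0⇒n7
[46] read 'b'  n7⇒n8  ** P1@[45:46]
[47] read 'a'  n8⇒n1 ·f
[48] read 'd'  n1⇒n2
[49] read 'd'  n2⇒n3

Matches: [[6,0],[15,0],[17,1],[21,1],[29,0],[31,1],[37,0],[43,0],[46,1]]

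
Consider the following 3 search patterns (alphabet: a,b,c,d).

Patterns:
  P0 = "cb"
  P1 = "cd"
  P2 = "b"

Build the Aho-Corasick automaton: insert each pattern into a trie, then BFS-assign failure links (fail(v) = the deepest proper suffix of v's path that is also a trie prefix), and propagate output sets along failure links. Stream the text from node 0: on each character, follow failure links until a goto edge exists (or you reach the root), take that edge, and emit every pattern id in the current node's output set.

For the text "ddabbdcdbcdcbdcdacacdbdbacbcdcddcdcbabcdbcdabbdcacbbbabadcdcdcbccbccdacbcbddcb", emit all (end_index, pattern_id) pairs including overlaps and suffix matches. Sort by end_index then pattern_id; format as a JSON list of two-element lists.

Construct AC machine:
Trie (insert patterns):
  n0 'ε': b→4 c→1
  n1 'c': b→2 d→3
  n2 'cb': ·  ←P0
  n3 'cd': ·  ←P1
  n4 'b': ·  ←P2

BFS fail/out derivation:
  fail(1) 'c': from fail(0)=0 chase 'c': 0 ⇒ 0;  out=∅∪out(0)=∅
  fail(4) 'b': from fail(0)=0 chase 'b': 0 ⇒ 0;  out={2}∪out(0)={2}
  fail(2) 'cb': from fail(1)=0 chase 'b': 0 ⇒ 4;  out={0}∪out(4)={0,2}
  fail(3) 'cd': from fail(1)=0 chase 'd': 0 ⇒ 0;  out={1}∪out(0)={1}

Text stream:
[0] read 'd'  n0⇒n0
[1] read 'd'  n0⇒n0
[2] read 'a'  n0⇒n0
[3] read 'b'  n0⇒n4  → match P2@[3:3]
[4] read 'b'  n4⇒n4 (via fail)  → match P2@[4:4]
[5] read 'd'  n4⇒n0 (via fail)
[6] read 'c'  n0⇒n1
[7] read 'd'  n1⇒n3  → match P1@[6:7]
[8] read 'b'  n3⇒n4 (via fail)  → match P2@[8:8]
[9] read 'c'  n4⇒n1 (via fail)
[10] read 'd'  n1⇒n3  → match P1@[9:10]
[11] read 'c'  n3⇒n1 (via fail)
[12] read 'b'  n1⇒n2  → match P0@[11:12],P2@[12:12]
[13] read 'd'  n2⇒n0 (via fail)
[14] read 'c'  n0⇒n1
[15] read 'd'  n1⇒n3  → match P1@[14:15]
[16] read 'a'  n3⇒n0 (via fail)
[17] read 'c'  n0⇒n1
[18] read 'a'  n1⇒n0 (via fail)
[19] read 'c'  n0⇒n1
[20] read 'd'  n1⇒n3  → match P1@[19:20]
[21] read 'b'  n3⇒n4 (via fail)  → match P2@[21:21]
[22] read 'd'  n4⇒n0 (via fail)
[23] read 'b'  n0⇒n4  → match P2@[23:23]
[24] read 'a'  n4⇒n0 (via fail)
[25] read 'c'  n0⇒n1
[26] read 'b'  n1⇒n2  → match P0@[25:26],P2@[26:26]
[27] read 'c'  n2⇒n1 (via fail)
[28] read 'd'  n1⇒n3  → match P1@[27:28]
[29] read 'c'  n3⇒n1 (via fail)
[30] read 'd'  n1⇒n3  → match P1@[29:30]
[31] read 'd'  n3⇒n0 (via fail)
[32] read 'c'  n0⇒n1
[33] read 'd'  n1⇒n3  → match P1@[32:33]
[34] read 'c'  n3⇒n1 (via fail)
[35] read 'b'  n1⇒n2  → match P0@[34:35],P2@[35:35]
[36] read 'a'  n2⇒n0 (via fail)
[37] read 'b'  n0⇒n4  → match P2@[37:37]
[38] read 'c'  n4⇒n1 (via fail)
[39] read 'd'  n1⇒n3  → match P1@[38:39]
[40] read 'b'  n3⇒n4 (via fail)  → match P2@[40:40]
[41] read 'c'  n4⇒n1 (via fail)
[42] read 'd'  n1⇒n3  → match P1@[41:42]
[43] read 'a'  n3⇒n0 (via fail)
[44] read 'b'  n0⇒n4  → match P2@[44:44]
[45] read 'b'  n4⇒n4 (via fail)  → match P2@[45:45]
[46] read 'd'  n4⇒n0 (via fail)
[47] read 'c'  n0⇒n1
[48] read 'a'  n1⇒n0 (via fail)
[49] read 'c'  n0⇒n1
[50] read 'b'  n1⇒n2  → match P0@[49:50],P2@[50:50]
[51] read 'b'  n2⇒n4 (via fail)  → match P2@[51:51]
[52] read 'b'  n4⇒n4 (via fail)  → match P2@[52:52]
[53] read 'a'  n4⇒n0 (via fail)
[54] read 'b'  n0⇒n4  → match P2@[54:54]
[55] read 'a'  n4⇒n0 (via fail)
[56] read 'd'  n0⇒n0
[57] read 'c'  n0⇒n1
[58] read 'd'  n1⇒n3  → match P1@[57:58]
[59] read 'c'  n3⇒n1 (via fail)
[60] read 'd'  n1⇒n3  → match P1@[59:60]
[61] read 'c'  n3⇒n1 (via fail)
[62] read 'b'  n1⇒n2  → match P0@[61:62],P2@[62:62]
[63] read 'c'  n2⇒n1 (via fail)
[64] read 'c'  n1⇒n1 (via fail)
[65] read 'b'  n1⇒n2  → match P0@[64:65],P2@[65:65]
[66] read 'c'  n2⇒n1 (via fail)
[67] read 'c'  n1⇒n1 (via fail)
[68] read 'd'  n1⇒n3  → match P1@[67:68]
[69] read 'a'  n3⇒n0 (via fail)
[70] read 'c'  n0⇒n1
[71] read 'b'  n1⇒n2  → match P0@[70:71],P2@[71:71]
[72] read 'c'  n2⇒n1 (via fail)
[73] read 'b'  n1⇒n2  → match P0@[72:73],P2@[73:73]
[74] read 'd'  n2⇒n0 (via fail)
[75] read 'd'  n0⇒n0
[76] read 'c'  n0⇒n1
[77] read 'b'  n1⇒n2  → match P0@[76:77],P2@[77:77]

All matches (sorted): [[3,2],[4,2],[7,1],[8,2],[10,1],[12,0],[12,2],[15,1],[20,1],[21,2],[23,2],[26,0],[26,2],[28,1],[30,1],[33,1],[35,0],[35,2],[37,2],[39,1],[40,2],[42,1],[44,2],[45,2],[50,0],[50,2],[51,2],[52,2],[54,2],[58,1],[60,1],[62,0],[62,2],[65,0],[65,2],[68,1],[71,0],[71,2],[73,0],[73,2],[77,0],[77,2]]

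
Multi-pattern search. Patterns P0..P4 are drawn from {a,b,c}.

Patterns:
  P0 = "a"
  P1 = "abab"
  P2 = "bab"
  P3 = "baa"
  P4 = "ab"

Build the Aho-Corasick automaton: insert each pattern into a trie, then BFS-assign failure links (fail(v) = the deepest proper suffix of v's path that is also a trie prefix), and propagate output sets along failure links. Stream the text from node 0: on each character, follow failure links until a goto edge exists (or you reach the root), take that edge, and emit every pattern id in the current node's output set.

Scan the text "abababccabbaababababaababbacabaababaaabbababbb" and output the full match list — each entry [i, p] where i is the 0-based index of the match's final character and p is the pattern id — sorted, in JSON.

Construct AC machine:
Trie (insert patterns):
  n0 'ε': a→1 b→5
  n1 'a': b→2  ←P0
  n2 'ab': a→3  ←P4
  n3 'aba': b→4
  n4 'abab': ·  ←P1
  n5 'b': a→6
  n6 'ba': a→8 b→7
  n7 'bab': ·  ←P2
  n8 'baa': ·  ←P3

Failure links (BFS by depth):
  n1('a'): parent n0 fail=0; on 'a' 0 → fail=0;  out {0}∪∅={0}
  n5('b'): parent n0 fail=0; on 'b' 0 → fail=0;  out ∅∪∅=∅
  n2('ab'): parent n1 fail=0; on 'b' 0 → fail=5;  out {4}∪∅={4}
  n6('ba'): parent n5 fail=0; on 'a' 0 → fail=1;  out ∅∪{0}={0}
  n3('aba'): parent n2 fail=5; on 'a' 5 → fail=6;  out ∅∪{0}={0}
  n7('bab'): parent n6 fail=1; on 'b' 1 → fail=2;  out {2}∪{4}={2,4}
  n8('baa'): parent n6 fail=1; on 'a' 1→0 → fail=1;  out {3}∪{0}={0,3}
  n4('abab'): parent n3 fail=6; on 'b' 6 → fail=7;  out {1}∪{2,4}={1,2,4}

Scan:
i=0 'a': node 0→1  → match P0@[0:0]
i=1 'b': node 1→2  → match P4@[0:1]
i=2 'a': node 2→3  → match P0@[2:2]
i=3 'b': node 3→4  → match P1@[0:3],P2@[1:3],P4@[2:3]
i=4 'a': node 4→3 (via fail)  → match P0@[4:4]
i=5 'b': node 3→4  → match P1@[2:5],P2@[3:5],P4@[4:5]
i=6 'c': node 4→0 (via fail)
i=7 'c': node 0→0
i=8 'a': node 0→1  → match P0@[8:8]
i=9 'b': node 1→2  → match P4@[8:9]
i=10 'b': node 2→5 (via fail)
i=11 'a': node 5→6  → match P0@[11:11]
i=12 'a': node 6→8  → match P0@[12:12],P3@[10:12]
i=13 'b': node 8→2 (via fail)  → match P4@[12:13]
i=14 'a': node 2→3  → match P0@[14:14]
i=15 'b': node 3→4  → match P1@[12:15],P2@[13:15],P4@[14:15]
i=16 'a': node 4→3 (via fail)  → match P0@[16:16]
i=17 'b': node 3→4  → match P1@[14:17],P2@[15:17],P4@[16:17]
i=18 'a': node 4→3 (via fail)  → match P0@[18:18]
i=19 'b': node 3→4  → match P1@[16:19],P2@[17:19],P4@[18:19]
i=20 'a': node 4→3 (via fail)  → match P0@[20:20]
i=21 'a': node 3→8 (via fail)  → match P0@[21:21],P3@[19:21]
i=22 'b': node 8→2 (via fail)  → match P4@[21:22]
i=23 'a': node 2→3  → match P0@[23:23]
i=24 'b': node 3→4  → match P1@[21:24],P2@[22:24],P4@[23:24]
i=25 'b': node 4→5 (via fail)
i=26 'a': node 5→6  → match P0@[26:26]
i=27 'c': node 6→0 (via fail)
i=28 'a': node 0→1  → match P0@[28:28]
i=29 'b': node 1→2  → match P4@[28:29]
i=30 'a': node 2→3  → match P0@[30:30]
i=31 'a': node 3→8 (via fail)  → match P0@[31:31],P3@[29:31]
i=32 'b': node 8→2 (via fail)  → match P4@[31:32]
i=33 'a': node 2→3  → match P0@[33:33]
i=34 'b': node 3→4  → match P1@[31:34],P2@[32:34],P4@[33:34]
i=35 'a': node 4→3 (via fail)  → match P0@[35:35]
i=36 'a': node 3→8 (via fail)  → match P0@[36:36],P3@[34:36]
i=37 'a': node 8→1 (via fail)  → match P0@[37:37]
i=38 'b': node 1→2  → match P4@[37:38]
i=39 'b': node 2→5 (via fail)
i=40 'a': node 5→6  → match P0@[40:40]
i=41 'b': node 6→7  → match P2@[39:41],P4@[40:41]
i=42 'a': node 7→3 (via fail)  → match P0@[42:42]
i=43 'b': node 3→4  → match P1@[40:43],P2@[41:43],P4@[42:43]
i=44 'b': node 4→5 (via fail)
i=45 'b': node 5→5 (via fail)

Result: [[0,0],[1,4],[2,0],[3,1],[3,2],[3,4],[4,0],[5,1],[5,2],[5,4],[8,0],[9,4],[11,0],[12,0],[12,3],[13,4],[14,0],[15,1],[15,2],[15,4],[16,0],[17,1],[17,2],[17,4],[18,0],[19,1],[19,2],[19,4],[20,0],[21,0],[21,3],[22,4],[23,0],[24,1],[24,2],[24,4],[26,0],[28,0],[29,4],[30,0],[31,0],[31,3],[32,4],[33,0],[34,1],[34,2],[34,4],[35,0],[36,0],[36,3],[37,0],[38,4],[40,0],[41,2],[41,4],[42,0],[43,1],[43,2],[43,4]]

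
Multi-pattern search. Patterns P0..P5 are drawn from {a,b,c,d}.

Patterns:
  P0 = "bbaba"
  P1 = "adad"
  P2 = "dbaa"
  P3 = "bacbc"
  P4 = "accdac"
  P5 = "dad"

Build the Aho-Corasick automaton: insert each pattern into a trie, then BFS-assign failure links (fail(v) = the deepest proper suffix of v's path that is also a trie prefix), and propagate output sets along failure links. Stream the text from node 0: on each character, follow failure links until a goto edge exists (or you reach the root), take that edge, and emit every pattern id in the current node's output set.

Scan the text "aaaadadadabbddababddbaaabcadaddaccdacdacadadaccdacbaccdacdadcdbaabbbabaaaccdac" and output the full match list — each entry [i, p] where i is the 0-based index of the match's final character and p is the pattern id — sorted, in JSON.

Build:
Trie nodes:
  n0 'ε': a→6 b→1 d→10
  n1 'b': a→14 b→2
  n2 'bb': a→3
  n3 'bba': b→4
  n4 'bbab': a→5
  n5 'bbaba': ·  ←P0
  n6 'a': c→18 d→7
  n7 'ad': a→8
  n8 'ada': d→9
  n9 'adad': ·  ←P1
  n10 'd': a→23 b→11
  n11 'db': a→12
  n12 'dba': a→13
  n13 'dbaa': ·  ←P2
  n14 'ba': c→15
  n15 'bac': b→16
  n16 'bacb': c→17
  n17 'bacbc': ·  ←P3
  n18 'ac': c→19
  n19 'acc': d→20
  n20 'accd': a→21
  n21 'accda': c→22
  n22 'accdac': ·  ←P4
  n23 'da': d→24
  n24 'dad': ·  ←P5

BFS fail/out derivation:
  n1('b'): parent n0 fail=0; on 'b' 0 → fail=0;  out ∅∪∅=∅
  n6('a'): parent n0 fail=0; on 'a' 0 → fail=0;  out ∅∪∅=∅
  n10('d'): parent n0 fail=0; on 'd' 0 → fail=0;  out ∅∪∅=∅
  n2('bb'): parent n1 fail=0; on 'b' 0 → fail=1;  out ∅∪∅=∅
  n7('ad'): parent n6 fail=0; on 'd' 0 → fail=10;  out ∅∪∅=∅
  n11('db'): parent n10 fail=0; on 'b' 0 → fail=1;  out ∅∪∅=∅
  n14('ba'): parent n1 fail=0; on 'a' 0 → fail=6;  out ∅∪∅=∅
  n18('ac'): parent n6 fail=0; on 'c' 0 → fail=0;  out ∅∪∅=∅
  n23('da'): parent n10 fail=0; on 'a' 0 → fail=6;  out ∅∪∅=∅
  n3('bba'): parent n2 fail=1; on 'a' 1 → fail=14;  out ∅∪∅=∅
  n8('ada'): parent n7 fail=10; on 'a' 10 → fail=23;  out ∅∪∅=∅
  n12('dba'): parent n11 fail=1; on 'a' 1 → fail=14;  out ∅∪∅=∅
  n15('bac'): parent n14 fail=6; on 'c' 6 → fail=18;  out ∅∪∅=∅
  n19('acc'): parent n18 fail=0; on 'c' 0 → fail=0;  out ∅∪∅=∅
  n24('dad'): parent n23 fail=6; on 'd' 6 → fail=7;  out {5}∪∅={5}
  n4('bbab'): parent n3 fail=14; on 'b' 14→6→0 → fail=1;  out ∅∪∅=∅
  n9('adad'): parent n8 fail=23; on 'd' 23 → fail=24;  out {1}∪{5}={1,5}
  n13('dbaa'): parent n12 fail=14; on 'a' 14→6→0 → fail=6;  out {2}∪∅={2}
  n16('bacb'): parent n15 fail=18; on 'b' 18→0 → fail=1;  out ∅∪∅=∅
  n20('accd'): parent n19 fail=0; on 'd' 0 → fail=10;  out ∅∪∅=∅
  n5('bbaba'): parent n4 fail=1; on 'a' 1 → fail=14;  out {0}∪∅={0}
  n17('bacbc'): parent n16 fail=1; on 'c' 1→0 → fail=0;  out {3}∪∅={3}
  n21('accda'): parent n20 fail=10; on 'a' 10 → fail=23;  out ∅∪∅=∅
  n22('accdac'): parent n21 fail=23; on 'c' 23→6 → fail=18;  out {4}∪∅={4}

Run:
[0] read 'a'  n0⇒n6
[1] read 'a'  n6⇒n6 (via fail)
[2] read 'a'  n6⇒n6 (via fail)
[3] read 'a'  n6⇒n6 (via fail)
[4] read 'd'  n6⇒n7
[5] read 'a'  n7⇒n8
[6] read 'd'  n8⇒n9  emit P1@[3:6],P5@[4:6]
[7] read 'a'  n9⇒n8 (via fail)
[8] read 'd'  n8⇒n9  emit P1@[5:8],P5@[6:8]
[9] read 'a'  n9⇒n8 (via fail)
[10] read 'b'  n8⇒n1 (via fail)
[11] read 'b'  n1⇒n2
[12] read 'd'  n2⇒n10 (via fail)
[13] read 'd'  n10⇒n10 (via fail)
[14] read 'a'  n10⇒n23
[15] read 'b'  n23⇒n1 (via fail)
[16] read 'a'  n1⇒n14
[17] read 'b'  n14⇒n1 (via fail)
[18] read 'd'  n1⇒n10 (via fail)
[19] read 'd'  n10⇒n10 (via fail)
[20] read 'b'  n10⇒n11
[21] read 'a'  n11⇒n12
[22] read 'a'  n12⇒n13  emit P2@[19:22]
[23] read 'a'  n13⇒n6 (via fail)
[24] read 'b'  n6⇒n1 (via fail)
[25] read 'c'  n1⇒n0 (via fail)
[26] read 'a'  n0⇒n6
[27] read 'd'  n6⇒n7
[28] read 'a'  n7⇒n8
[29] read 'd'  n8⇒n9  emit P1@[26:29],P5@[27:29]
[30] read 'd'  n9⇒n10 (via fail)
[31] read 'a'  n10⇒n23
[32] read 'c'  n23⇒n18 (via fail)
[33] read 'c'  n18⇒n19
[34] read 'd'  n19⇒n20
[35] read 'a'  n20⇒n21
[36] read 'c'  n21⇒n22  emit P4@[31:36]
[37] read 'd'  n22⇒n10 (via fail)
[38] read 'a'  n10⇒n23
[39] read 'c'  n23⇒n18 (via fail)
[40] read 'a'  n18⇒n6 (via fail)
[41] read 'd'  n6⇒n7
[42] read 'a'  n7⇒n8
[43] read 'd'  n8⇒n9  emit P1@[40:43],P5@[41:43]
[44] read 'a'  n9⇒n8 (via fail)
[45] read 'c'  n8⇒n18 (via fail)
[46] read 'c'  n18⇒n19
[47] read 'd'  n19⇒n20
[48] read 'a'  n20⇒n21
[49] read 'c'  n21⇒n22  emit P4@[44:49]
[50] read 'b'  n22⇒n1 (via fail)
[51] read 'a'  n1⇒n14
[52] read 'c'  n14⇒n15
[53] read 'c'  n15⇒n19 (via fail)
[54] read 'd'  n19⇒n20
[55] read 'a'  n20⇒n21
[56] read 'c'  n21⇒n22  emit P4@[51:56]
[57] read 'd'  n22⇒n10 (via fail)
[58] read 'a'  n10⇒n23
[59] read 'd'  n23⇒n24  emit P5@[57:59]
[60] read 'c'  n24⇒n0 (via fail)
[61] read 'd'  n0⇒n10
[62] read 'b'  n10⇒n11
[63] read 'a'  n11⇒n12
[64] read 'a'  n12⇒n13  emit P2@[61:64]
[65] read 'b'  n13⇒n1 (via fail)
[66] read 'b'  n1⇒n2
[67] read 'b'  n2⇒n2 (via fail)
[68] read 'a'  n2⇒n3
[69] read 'b'  n3⇒n4
[70] read 'a'  n4⇒n5  emit P0@[66:70]
[71] read 'a'  n5⇒n6 (via fail)
[72] read 'a'  n6⇒n6 (via fail)
[73] read 'c'  n6⇒n18
[74] read 'c'  n18⇒n19
[75] read 'd'  n19⇒n20
[76] read 'a'  n20⇒n21
[77] read 'c'  n21⇒n22  emit P4@[72:77]

Matches: [[6,1],[6,5],[8,1],[8,5],[22,2],[29,1],[29,5],[36,4],[43,1],[43,5],[49,4],[56,4],[59,5],[64,2],[70,0],[77,4]]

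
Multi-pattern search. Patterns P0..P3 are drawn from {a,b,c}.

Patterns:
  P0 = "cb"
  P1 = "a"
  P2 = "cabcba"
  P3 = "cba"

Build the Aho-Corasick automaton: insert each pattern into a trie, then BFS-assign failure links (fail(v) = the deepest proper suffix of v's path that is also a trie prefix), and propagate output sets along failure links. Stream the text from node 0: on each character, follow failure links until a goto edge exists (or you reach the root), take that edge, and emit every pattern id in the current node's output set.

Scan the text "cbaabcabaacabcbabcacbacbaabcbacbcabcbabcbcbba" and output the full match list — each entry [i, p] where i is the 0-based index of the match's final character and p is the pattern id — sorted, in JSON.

Build automaton:
Trie (insert patterns):
  0='ε' goto a→3 c→1
  1='c' goto a→4 b→2
  2='cb' goto a→9  ←P0
  3='a' goto ·  ←P1
  4='ca' goto b→5
  5='cab' goto c→6
  6='cabc' goto b→7
  7='cabcb' goto a→8
  8='cabcba' goto ·  ←P2
  9='cba' goto ·  ←P3

BFS fail/out derivation:
  fail(1) 'c': from fail(0)=0 chase 'c': 0 ⇒ 0;  out=∅∪out(0)=∅
  fail(3) 'a': from fail(0)=0 chase 'a': 0 ⇒ 0;  out={1}∪out(0)={1}
  fail(2) 'cb': from fail(1)=0 chase 'b': 0 ⇒ 0;  out={0}∪out(0)={0}
  fail(4) 'ca': from fail(1)=0 chase 'a': 0 ⇒ 3;  out=∅∪out(3)={1}
  fail(5) 'cab': from fail(4)=3 chase 'b': 3→0 ⇒ 0;  out=∅∪out(0)=∅
  fail(9) 'cba': from fail(2)=0 chase 'a': 0 ⇒ 3;  out={3}∪out(3)={1,3}
  fail(6) 'cabc': from fail(5)=0 chase 'c': 0 ⇒ 1;  out=∅∪out(1)=∅
  fail(7) 'cabcb': from fail(6)=1 chase 'b': 1 ⇒ 2;  out=∅∪out(2)={0}
  fail(8) 'cabcba': from fail(7)=2 chase 'a': 2 ⇒ 9;  out={2}∪out(9)={1,2,3}

Run:
[0] read 'c'  n0⇒n1
[1] read 'b'  n1⇒n2  ** P0@[0:1]
[2] read 'a'  n2⇒n9  ** P1@[2:2],P3@[0:2]
[3] read 'a'  n9⇒n3 ·f  ** P1@[3:3]
[4] read 'b'  n3⇒n0 ·f
[5] read 'c'  n0⇒n1
[6] read 'a'  n1⇒n4  ** P1@[6:6]
[7] read 'b'  n4⇒n5
[8] read 'a'  n5⇒n3 ·f  ** P1@[8:8]
[9] read 'a'  n3⇒n3 ·f  ** P1@[9:9]
[10] read 'c'  n3⇒n1 ·f
[11] read 'a'  n1⇒n4  ** P1@[11:11]
[12] read 'b'  n4⇒n5
[13] read 'c'  n5⇒n6
[14] read 'b'  n6⇒n7  ** P0@[13:14]
[15] read 'a'  n7⇒n8  ** P1@[15:15],P2@[10:15],P3@[13:15]
[16] read 'b'  n8⇒n0 ·f
[17] read 'c'  n0⇒n1
[18] read 'a'  n1⇒n4  ** P1@[18:18]
[19] read 'c'  n4⇒n1 ·f
[20] read 'b'  n1⇒n2  ** P0@[19:20]
[21] read 'a'  n2⇒n9  ** P1@[21:21],P3@[19:21]
[22] read 'c'  n9⇒n1 ·f
[23] read 'b'  n1⇒n2  ** P0@[22:23]
[24] read 'a'  n2⇒n9  ** P1@[24:24],P3@[22:24]
[25] read 'a'  n9⇒n3 ·f  ** P1@[25:25]
[26] read 'b'  n3⇒n0 ·f
[27] read 'c'  n0⇒n1
[28] read 'b'  n1⇒n2  ** P0@[27:28]
[29] read 'a'  n2⇒n9  ** P1@[29:29],P3@[27:29]
[30] read 'c'  n9⇒n1 ·f
[31] read 'b'  n1⇒n2  ** P0@[30:31]
[32] read 'c'  n2⇒n1 ·f
[33] read 'a'  n1⇒n4  ** P1@[33:33]
[34] read 'b'  n4⇒n5
[35] read 'c'  n5⇒n6
[36] read 'b'  n6⇒n7  ** P0@[35:36]
[37] read 'a'  n7⇒n8  ** P1@[37:37],P2@[32:37],P3@[35:37]
[38] read 'b'  n8⇒n0 ·f
[39] read 'c'  n0⇒n1
[40] read 'b'  n1⇒n2  ** P0@[39:40]
[41] read 'c'  n2⇒n1 ·f
[42] read 'b'  n1⇒n2  ** P0@[41:42]
[43] read 'b'  n2⇒n0 ·f
[44] read 'a'  n0⇒n3  ** P1@[44:44]

Result: [[1,0],[2,1],[2,3],[3,1],[6,1],[8,1],[9,1],[11,1],[14,0],[15,1],[15,2],[15,3],[18,1],[20,0],[21,1],[21,3],[23,0],[24,1],[24,3],[25,1],[28,0],[29,1],[29,3],[31,0],[33,1],[36,0],[37,1],[37,2],[37,3],[40,0],[42,0],[44,1]]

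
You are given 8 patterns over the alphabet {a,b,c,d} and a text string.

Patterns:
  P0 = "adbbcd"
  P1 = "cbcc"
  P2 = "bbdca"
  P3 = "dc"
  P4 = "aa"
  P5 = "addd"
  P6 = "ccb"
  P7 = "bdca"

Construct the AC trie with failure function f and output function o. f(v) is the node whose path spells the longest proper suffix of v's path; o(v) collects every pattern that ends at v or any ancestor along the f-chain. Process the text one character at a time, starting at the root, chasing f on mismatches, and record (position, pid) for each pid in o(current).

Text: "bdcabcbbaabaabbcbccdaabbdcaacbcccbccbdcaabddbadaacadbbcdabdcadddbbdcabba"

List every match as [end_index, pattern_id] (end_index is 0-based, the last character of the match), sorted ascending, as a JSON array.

Construct AC machine:
Trie (insert patterns):
  n0 'ε': a→1 b→11 c→7 d→16
  n1 'a': a→18 d→2
  n2 'ad': b→3 d→19
  n3 'adb': b→4
  n4 'adbb': c→5
  n5 'adbbc': d→6
  n6 'adbbcd': ·  [P0 ends]
  n7 'c': b→8 c→21
  n8 'cb': c→9
  n9 'cbc': c→10
  n10 'cbcc': ·  [P1 ends]
  n11 'b': b→12 d→23
  n12 'bb': d→13
  n13 'bbd': c→14
  n14 'bbdc': a→15
  n15 'bbdca': ·  [P2 ends]
  n16 'd': c→17
  n17 'dc': ·  [P3 ends]
  n18 'aa': ·  [P4 ends]
  n19 'add': d→20
  n20 'addd': ·  [P5 ends]
  n21 'cc': b→22
  n22 'ccb': ·  [P6 ends]
  n23 'bd': c→24
  n24 'bdc': a→25
  n25 'bdca': ·  [P7 ends]

BFS fail/out derivation:
  n1('a'): parent n0 fail=0; on 'a' 0 → fail=0;  out ∅∪∅=∅
  n7('c'): parent n0 fail=0; on 'c' 0 → fail=0;  out ∅∪∅=∅
  n11('b'): parent n0 fail=0; on 'b' 0 → fail=0;  out ∅∪∅=∅
  n16('d'): parent n0 fail=0; on 'd' 0 → fail=0;  out ∅∪∅=∅
  n2('ad'): parent n1 fail=0; on 'd' 0 → fail=16;  out ∅∪∅=∅
  n8('cb'): parent n7 fail=0; on 'b' 0 → fail=11;  out ∅∪∅=∅
  n12('bb'): parent n11 fail=0; on 'b' 0 → fail=11;  out ∅∪∅=∅
  n17('dc'): parent n16 fail=0; on 'c' 0 → fail=7;  out {3}∪∅={3}
  n18('aa'): parent n1 fail=0; on 'a' 0 → fail=1;  out {4}∪∅={4}
  n21('cc'): parent n7 fail=0; on 'c' 0 → fail=7;  out ∅∪∅=∅
  n23('bd'): parent n11 fail=0; on 'd' 0 → fail=16;  out ∅∪∅=∅
  n3('adb'): parent n2 fail=16; on 'b' 16→0 → fail=11;  out ∅∪∅=∅
  n9('cbc'): parent n8 fail=11; on 'c' 11→0 → fail=7;  out ∅∪∅=∅
  n13('bbd'): parent n12 fail=11; on 'd' 11 → fail=23;  out ∅∪∅=∅
  n19('add'): parent n2 fail=16; on 'd' 16→0 → fail=16;  out ∅∪∅=∅
  n22('ccb'): parent n21 fail=7; on 'b' 7 → fail=8;  out {6}∪∅={6}
  n24('bdc'): parent n23 fail=16; on 'c' 16 → fail=17;  out ∅∪{3}={3}
  n4('adbb'): parent n3 fail=11; on 'b' 11 → fail=12;  out ∅∪∅=∅
  n10('cbcc'): parent n9 fail=7; on 'c' 7 → fail=21;  out {1}∪∅={1}
  n14('bbdc'): parent n13 fail=23; on 'c' 23 → fail=24;  out ∅∪{3}={3}
  n20('addd'): parent n19 fail=16; on 'd' 16→0 → fail=16;  out {5}∪∅={5}
  n25('bdca'): parent n24 fail=17; on 'a' 17→7→0 → fail=1;  out {7}∪∅={7}
  n5('adbbc'): parent n4 fail=12; on 'c' 12→11→0 → fail=7;  out ∅∪∅=∅
  n15('bbdca'): parent n14 fail=24; on 'a' 24 → fail=25;  out {2}∪{7}={2,7}
  n6('adbbcd'): parent n5 fail=7; on 'd' 7→0 → fail=16;  out {0}∪∅={0}

Run:
i=0 'b': node 0→11
i=1 'd': node 11→23
i=2 'c': node 23→24  emit P3@[1:2]
i=3 'a': node 24→25  emit P7@[0:3]
i=4 'b': node 25→11 (via fail)
i=5 'c': node 11→7 (via fail)
i=6 'b': node 7→8
i=7 'b': node 8→12 (via fail)
i=8 'a': node 12→1 (via fail)
i=9 'a': node 1→18  emit P4@[8:9]
i=10 'b': node 18→11 (via fail)
i=11 'a': node 11→1 (via fail)
i=12 'a': node 1→18  emit P4@[11:12]
i=13 'b': node 18→11 (via fail)
i=14 'b': node 11→12
i=15 'c': node 12→7 (via fail)
i=16 'b': node 7→8
i=17 'c': node 8→9
i=18 'c': node 9→10  emit P1@[15:18]
i=19 'd': node 10→16 (via fail)
i=20 'a': node 16→1 (via fail)
i=21 'a': node 1→18  emit P4@[20:21]
i=22 'b': node 18→11 (via fail)
i=23 'b': node 11→12
i=24 'd': node 12→13
i=25 'c': node 13→14  emit P3@[24:25]
i=26 'a': node 14→15  emit P2@[22:26],P7@[23:26]
i=27 'a': node 15→18 (via fail)  emit P4@[26:27]
i=28 'c': node 18→7 (via fail)
i=29 'b': node 7→8
i=30 'c': node 8→9
i=31 'c': node 9→10  emit P1@[28:31]
i=32 'c': node 10→21 (via fail)
i=33 'b': node 21→22  emit P6@[31:33]
i=34 'c': node 22→9 (via fail)
i=35 'c': node 9→10  emit P1@[32:35]
i=36 'b': node 10→22 (via fail)  emit P6@[34:36]
i=37 'd': node 22→23 (via fail)
i=38 'c': node 23→24  emit P3@[37:38]
i=39 'a': node 24→25  emit P7@[36:39]
i=40 'a': node 25→18 (via fail)  emit P4@[39:40]
i=41 'b': node 18→11 (via fail)
i=42 'd': node 11→23
i=43 'd': node 23→16 (via fail)
i=44 'b': node 16→11 (via fail)
i=45 'a': node 11→1 (via fail)
i=46 'd': node 1→2
i=47 'a': node 2→1 (via fail)
i=48 'a': node 1→18  emit P4@[47:48]
i=49 'c': node 18→7 (via fail)
i=50 'a': node 7→1 (via fail)
i=51 'd': node 1→2
i=52 'b': node 2→3
i=53 'b': node 3→4
i=54 'c': node 4→5
i=55 'd': node 5→6  emit P0@[50:55]
i=56 'a': node 6→1 (via fail)
i=57 'b': node 1→11 (via fail)
i=58 'd': node 11→23
i=59 'c': node 23→24  emit P3@[58:59]
i=60 'a': node 24→25  emit P7@[57:60]
i=61 'd': node 25→2 (via fail)
i=62 'd': node 2→19
i=63 'd': node 19→20  emit P5@[60:63]
i=64 'b': node 20→11 (via fail)
i=65 'b': node 11→12
i=66 'd': node 12→13
i=67 'c': node 13→14  emit P3@[66:67]
i=68 'a': node 14→15  emit P2@[64:68],P7@[65:68]
i=69 'b': node 15→11 (via fail)
i=70 'b': node 11→12
i=71 'a': node 12→1 (via fail)

All matches (sorted): [[2,3],[3,7],[9,4],[12,4],[18,1],[21,4],[25,3],[26,2],[26,7],[27,4],[31,1],[33,6],[35,1],[36,6],[38,3],[39,7],[40,4],[48,4],[55,0],[59,3],[60,7],[63,5],[67,3],[68,2],[68,7]]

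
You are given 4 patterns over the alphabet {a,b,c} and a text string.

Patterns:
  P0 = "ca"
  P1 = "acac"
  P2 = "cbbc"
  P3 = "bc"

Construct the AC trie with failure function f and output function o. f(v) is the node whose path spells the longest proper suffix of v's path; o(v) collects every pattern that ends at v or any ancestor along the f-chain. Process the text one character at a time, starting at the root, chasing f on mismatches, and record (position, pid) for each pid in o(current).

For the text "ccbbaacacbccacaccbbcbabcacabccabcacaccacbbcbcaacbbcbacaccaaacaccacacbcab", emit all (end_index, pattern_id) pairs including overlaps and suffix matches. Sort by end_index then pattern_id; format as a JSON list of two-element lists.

Construct AC machine:
Trie (insert patterns):
  n0 'ε': a→3 b→10 c→1
  n1 'c': a→2 b→7
  n2 'ca': ·  [P0 ends]
  n3 'a': c→4
  n4 'ac': a→5
  n5 'aca': c→6
  n6 'acac': ·  [P1 ends]
  n7 'cb': b→8
  n8 'cbb': c→9
  n9 'cbbc': ·  [P2 ends]
  n10 'b': c→11
  n11 'bc': ·  [P3 ends]

Failure links (BFS by depth):
  fail(1) 'c': from fail(0)=0 chase 'c': 0 ⇒ 0;  out=∅∪out(0)=∅
  fail(3) 'a': from fail(0)=0 chase 'a': 0 ⇒ 0;  out=∅∪out(0)=∅
  fail(10) 'b': from fail(0)=0 chase 'b': 0 ⇒ 0;  out=∅∪out(0)=∅
  fail(2) 'ca': from fail(1)=0 chase 'a': 0 ⇒ 3;  out={0}∪out(3)={0}
  fail(4) 'ac': from fail(3)=0 chase 'c': 0 ⇒ 1;  out=∅∪out(1)=∅
  fail(7) 'cb': from fail(1)=0 chase 'b': 0 ⇒ 10;  out=∅∪out(10)=∅
  fail(11) 'bc': from fail(10)=0 chase 'c': 0 ⇒ 1;  out={3}∪out(1)={3}
  fail(5) 'aca': from fail(4)=1 chase 'a': 1 ⇒ 2;  out=∅∪out(2)={0}
  fail(8) 'cbb': from fail(7)=10 chase 'b': 10→0 ⇒ 10;  out=∅∪out(10)=∅
  fail(6) 'acac': from fail(5)=2 chase 'c': 2→3 ⇒ 4;  out={1}∪out(4)={1}
  fail(9) 'cbbc': from fail(8)=10 chase 'c': 10 ⇒ 11;  out={2}∪out(11)={2,3}

Scan:
[0] read 'c'  n0⇒n1
[1] read 'c'  n1⇒n1 ·f
[2] read 'b'  n1⇒n7
[3] read 'b'  n7⇒n8
[4] read 'a'  n8⇒n3 ·f
[5] read 'a'  n3⇒n3 ·f
[6] read 'c'  n3⇒n4
[7] read 'a'  n4⇒n5  emit P0@[6:7]
[8] read 'c'  n5⇒n6  emit P1@[5:8]
[9] read 'b'  n6⇒n7 ·f
[10] read 'c'  n7⇒n11 ·f  emit P3@[9:10]
[11] read 'c'  n11⇒n1 ·f
[12] read 'a'  n1⇒n2  emit P0@[11:12]
[13] read 'c'  n2⇒n4 ·f
[14] read 'a'  n4⇒n5  emit P0@[13:14]
[15] read 'c'  n5⇒n6  emit P1@[12:15]
[16] read 'c'  n6⇒n1 ·f
[17] read 'b'  n1⇒n7
[18] read 'b'  n7⇒n8
[19] read 'c'  n8⇒n9  emit P2@[16:19],P3@[18:19]
[20] read 'b'  n9⇒n7 ·f
[21] read 'a'  n7⇒n3 ·f
[22] read 'b'  n3⇒n10 ·f
[23] read 'c'  n10⇒n11  emit P3@[22:23]
[24] read 'a'  n11⇒n2 ·f  emit P0@[23:24]
[25] read 'c'  n2⇒n4 ·f
[26] read 'a'  n4⇒n5  emit P0@[25:26]
[27] read 'b'  n5⇒n10 ·f
[28] read 'c'  n10⇒n11  emit P3@[27:28]
[29] read 'c'  n11⇒n1 ·f
[30] read 'a'  n1⇒n2  emit P0@[29:30]
[31] read 'b'  n2⇒n10 ·f
[32] read 'c'  n10⇒n11  emit P3@[31:32]
[33] read 'a'  n11⇒n2 ·f  emit P0@[32:33]
[34] read 'c'  n2⇒n4 ·f
[35] read 'a'  n4⇒n5  emit P0@[34:35]
[36] read 'c'  n5⇒n6  emit P1@[33:36]
[37] read 'c'  n6⇒n1 ·f
[38] read 'a'  n1⇒n2  emit P0@[37:38]
[39] read 'c'  n2⇒n4 ·f
[40] read 'b'  n4⇒n7 ·f
[41] read 'b'  n7⇒n8
[42] read 'c'  n8⇒n9  emit P2@[39:42],P3@[41:42]
[43] read 'b'  n9⇒n7 ·f
[44] read 'c'  n7⇒n11 ·f  emit P3@[43:44]
[45] read 'a'  n11⇒n2 ·f  emit P0@[44:45]
[46] read 'a'  n2⇒n3 ·f
[47] read 'c'  n3⇒n4
[48] read 'b'  n4⇒n7 ·f
[49] read 'b'  n7⇒n8
[50] read 'c'  n8⇒n9  emit P2@[47:50],P3@[49:50]
[51] read 'b'  n9⇒n7 ·f
[52] read 'a'  n7⇒n3 ·f
[53] read 'c'  n3⇒n4
[54] read 'a'  n4⇒n5  emit P0@[53:54]
[55] read 'c'  n5⇒n6  emit P1@[52:55]
[56] read 'c'  n6⇒n1 ·f
[57] read 'a'  n1⇒n2  emit P0@[56:57]
[58] read 'a'  n2⇒n3 ·f
[59] read 'a'  n3⇒n3 ·f
[60] read 'c'  n3⇒n4
[61] read 'a'  n4⇒n5  emit P0@[60:61]
[62] read 'c'  n5⇒n6  emit P1@[59:62]
[63] read 'c'  n6⇒n1 ·f
[64] read 'a'  n1⇒n2  emit P0@[63:64]
[65] read 'c'  n2⇒n4 ·f
[66] read 'a'  n4⇒n5  emit P0@[65:66]
[67] read 'c'  n5⇒n6  emit P1@[64:67]
[68] read 'b'  n6⇒n7 ·f
[69] read 'c'  n7⇒n11 ·f  emit P3@[68:69]
[70] read 'a'  n11⇒n2 ·f  emit P0@[69:70]
[71] read 'b'  n2⇒n10 ·f

Matches: [[7,0],[8,1],[10,3],[12,0],[14,0],[15,1],[19,2],[19,3],[23,3],[24,0],[26,0],[28,3],[30,0],[32,3],[33,0],[35,0],[36,1],[38,0],[42,2],[42,3],[44,3],[45,0],[50,2],[50,3],[54,0],[55,1],[57,0],[61,0],[62,1],[64,0],[66,0],[67,1],[69,3],[70,0]]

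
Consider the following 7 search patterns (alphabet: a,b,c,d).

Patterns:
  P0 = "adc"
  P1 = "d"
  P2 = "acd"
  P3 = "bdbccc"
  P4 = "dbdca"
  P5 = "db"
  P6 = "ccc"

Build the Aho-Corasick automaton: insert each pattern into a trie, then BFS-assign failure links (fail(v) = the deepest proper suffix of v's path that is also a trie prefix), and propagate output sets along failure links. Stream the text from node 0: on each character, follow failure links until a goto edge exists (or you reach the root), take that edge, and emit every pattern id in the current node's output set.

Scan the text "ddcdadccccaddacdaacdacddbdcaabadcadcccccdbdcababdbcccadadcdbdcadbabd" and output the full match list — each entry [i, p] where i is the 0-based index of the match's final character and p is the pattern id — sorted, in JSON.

Build:
Trie nodes:
  n0 'ε': a→1 b→7 c→17 d→4
  n1 'a': c→5 d→2
  n2 'ad': c→3
  n3 'adc': ·  [P0 ends]
  n4 'd': b→13  [P1 ends]
  n5 'ac': d→6
  n6 'acd': ·  [P2 ends]
  n7 'b': d→8
  n8 'bd': b→9
  n9 'bdb': c→10
  n10 'bdbc': c→11
  n11 'bdbcc': c→12
  n12 'bdbccc': ·  [P3 ends]
  n13 'db': d→14  [P5 ends]
  n14 'dbd': c→15
  n15 'dbdc': a→16
  n16 'dbdca': ·  [P4 ends]
  n17 'c': c→18
  n18 'cc': c→19
  n19 'ccc': ·  [P6 ends]

Failure links (BFS by depth):
  n1('a'): parent n0 fail=0; on 'a' 0 → fail=0;  out ∅∪∅=∅
  n4('d'): parent n0 fail=0; on 'd' 0 → fail=0;  out {1}∪∅={1}
  n7('b'): parent n0 fail=0; on 'b' 0 → fail=0;  out ∅∪∅=∅
  n17('c'): parent n0 fail=0; on 'c' 0 → fail=0;  out ∅∪∅=∅
  n2('ad'): parent n1 fail=0; on 'd' 0 → fail=4;  out ∅∪{1}={1}
  n5('ac'): parent n1 fail=0; on 'c' 0 → fail=17;  out ∅∪∅=∅
  n8('bd'): parent n7 fail=0; on 'd' 0 → fail=4;  out ∅∪{1}={1}
  n13('db'): parent n4 fail=0; on 'b' 0 → fail=7;  out {5}∪∅={5}
  n18('cc'): parent n17 fail=0; on 'c' 0 → fail=17;  out ∅∪∅=∅
  n3('adc'): parent n2 fail=4; on 'c' 4→0 → fail=17;  out {0}∪∅={0}
  n6('acd'): parent n5 fail=17; on 'd' 17→0 → fail=4;  out {2}∪{1}={1,2}
  n9('bdb'): parent n8 fail=4; on 'b' 4 → fail=13;  out ∅∪{5}={5}
  n14('dbd'): parent n13 fail=7; on 'd' 7 → fail=8;  out ∅∪{1}={1}
  n19('ccc'): parent n18 fail=17; on 'c' 17 → fail=18;  out {6}∪∅={6}
  n10('bdbc'): parent n9 fail=13; on 'c' 13→7→0 → fail=17;  out ∅∪∅=∅
  n15('dbdc'): parent n14 fail=8; on 'c' 8→4→0 → fail=17;  out ∅∪∅=∅
  n11('bdbcc'): parent n10 fail=17; on 'c' 17 → fail=18;  out ∅∪∅=∅
  n16('dbdca'): parent n15 fail=17; on 'a' 17→0 → fail=1;  out {4}∪∅={4}
  n12('bdbccc'): parent n11 fail=18; on 'c' 18 → fail=19;  out {3}∪{6}={3,6}

Run:
i=0 'd': node 0→4  ** P1@[0:0]
i=1 'd': node 4→4 (fail-walked)  ** P1@[1:1]
i=2 'c': node 4→17 (fail-walked)
i=3 'd': node 17→4 (fail-walked)  ** P1@[3:3]
i=4 'a': node 4→1 (fail-walked)
i=5 'd': node 1→2  ** P1@[5:5]
i=6 'c': node 2→3  ** P0@[4:6]
i=7 'c': node 3→18 (fail-walked)
i=8 'c': node 18→19  ** P6@[6:8]
i=9 'c': node 19→19 (fail-walked)  ** P6@[7:9]
i=10 'a': node 19→1 (fail-walked)
i=11 'd': node 1→2  ** P1@[11:11]
i=12 'd': node 2→4 (fail-walked)  ** P1@[12:12]
i=13 'a': node 4→1 (fail-walked)
i=14 'c': node 1→5
i=15 'd': node 5→6  ** P1@[15:15],P2@[13:15]
i=16 'a': node 6→1 (fail-walked)
i=17 'a': node 1→1 (fail-walked)
i=18 'c': node 1→5
i=19 'd': node 5→6  ** P1@[19:19],P2@[17:19]
i=20 'a': node 6→1 (fail-walked)
i=21 'c': node 1→5
i=22 'd': node 5→6  ** P1@[22:22],P2@[20:22]
i=23 'd': node 6→4 (fail-walked)  ** P1@[23:23]
i=24 'b': node 4→13  ** P5@[23:24]
i=25 'd': node 13→14  ** P1@[25:25]
i=26 'c': node 14→15
i=27 'a': node 15→16  ** P4@[23:27]
i=28 'a': node 16→1 (fail-walked)
i=29 'b': node 1→7 (fail-walked)
i=30 'a': node 7→1 (fail-walked)
i=31 'd': node 1→2  ** P1@[31:31]
i=32 'c': node 2→3  ** P0@[30:32]
i=33 'a': node 3→1 (fail-walked)
i=34 'd': node 1→2  ** P1@[34:34]
i=35 'c': node 2→3  ** P0@[33:35]
i=36 'c': node 3→18 (fail-walked)
i=37 'c': node 18→19  ** P6@[35:37]
i=38 'c': node 19→19 (fail-walked)  ** P6@[36:38]
i=39 'c': node 19→19 (fail-walked)  ** P6@[37:39]
i=40 'd': node 19→4 (fail-walked)  ** P1@[40:40]
i=41 'b': node 4→13  ** P5@[40:41]
i=42 'd': node 13→14  ** P1@[42:42]
i=43 'c': node 14→15
i=44 'a': node 15→16  ** P4@[40:44]
i=45 'b': node 16→7 (fail-walked)
i=46 'a': node 7→1 (fail-walked)
i=47 'b': node 1→7 (fail-walked)
i=48 'd': node 7→8  ** P1@[48:48]
i=49 'b': node 8→9  ** P5@[48:49]
i=50 'c': node 9→10
i=51 'c': node 10→11
i=52 'c': node 11→12  ** P3@[47:52],P6@[50:52]
i=53 'a': node 12→1 (fail-walked)
i=54 'd': node 1→2  ** P1@[54:54]
i=55 'a': node 2→1 (fail-walked)
i=56 'd': node 1→2  ** P1@[56:56]
i=57 'c': node 2→3  ** P0@[55:57]
i=58 'd': node 3→4 (fail-walked)  ** P1@[58:58]
i=59 'b': node 4→13  ** P5@[58:59]
i=60 'd': node 13→14  ** P1@[60:60]
i=61 'c': node 14→15
i=62 'a': node 15→16  ** P4@[58:62]
i=63 'd': node 16→2 (fail-walked)  ** P1@[63:63]
i=64 'b': node 2→13 (fail-walked)  ** P5@[63:64]
i=65 'a': node 13→1 (fail-walked)
i=66 'b': node 1→7 (fail-walked)
i=67 'd': node 7→8  ** P1@[67:67]

Matches: [[0,1],[1,1],[3,1],[5,1],[6,0],[8,6],[9,6],[11,1],[12,1],[15,1],[15,2],[19,1],[19,2],[22,1],[22,2],[23,1],[24,5],[25,1],[27,4],[31,1],[32,0],[34,1],[35,0],[37,6],[38,6],[39,6],[40,1],[41,5],[42,1],[44,4],[48,1],[49,5],[52,3],[52,6],[54,1],[56,1],[57,0],[58,1],[59,5],[60,1],[62,4],[63,1],[64,5],[67,1]]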